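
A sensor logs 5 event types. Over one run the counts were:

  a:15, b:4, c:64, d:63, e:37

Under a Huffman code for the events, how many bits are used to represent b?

4

Repeatedly merge the two smallest:
combine b(4), a(15) → 19
combine 19, e(37) → 56
combine 56, d(63) → 119
combine c(64), 119 → 183
The subtree containing b is merged 4 times, so code length = 4.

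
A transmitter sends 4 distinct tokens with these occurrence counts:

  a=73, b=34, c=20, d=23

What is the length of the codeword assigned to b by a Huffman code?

Huffman merges, smallest pair first:
combine c(20), d(23) → 43
combine b(34), 43 → 77
combine a(73), 77 → 150
b sits 2 levels below the root, so its codeword is 2 bits.

2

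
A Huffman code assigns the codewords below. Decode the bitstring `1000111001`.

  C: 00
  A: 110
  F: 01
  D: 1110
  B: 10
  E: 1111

Read left to right; each codeword is recognised as soon as it completes (prefix code):
  10→B | 00→C | 1110→D | 01→F
Decoded message: BCDF

BCDF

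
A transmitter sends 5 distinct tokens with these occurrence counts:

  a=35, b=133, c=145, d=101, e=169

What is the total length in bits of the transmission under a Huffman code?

Merge the two smallest weights repeatedly:
merge a(35) and d(101): 136
merge b(133) and 136: 269
merge c(145) and e(169): 314
merge 269 and 314: 583
The encoded length is the sum of every internal node's weight: 136 + 269 + 314 + 583 = 1302 bits.

1302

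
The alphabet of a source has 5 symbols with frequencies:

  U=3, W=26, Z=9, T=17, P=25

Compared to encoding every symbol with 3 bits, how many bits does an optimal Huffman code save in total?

68

Fixed-length: 3 bits × 80 symbols = 240 bits.
Huffman merges:
U(3) + Z(9) → 12
12 + T(17) → 29
P(25) + W(26) → 51
29 + 51 → 80
Huffman total = 12 + 29 + 51 + 80 = 172 bits.
Saving = 240 − 172 = 68 bits.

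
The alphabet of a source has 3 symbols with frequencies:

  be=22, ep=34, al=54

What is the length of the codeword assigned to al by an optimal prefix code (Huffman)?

Huffman merges, smallest pair first:
merge be(22) and ep(34): 56
merge al(54) and 56: 110
al is merged only at the final step, so code length = 1.

1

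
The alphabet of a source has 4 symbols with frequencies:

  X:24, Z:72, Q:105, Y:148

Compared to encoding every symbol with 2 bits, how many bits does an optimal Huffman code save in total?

52

Fixed-length: 2 bits × 349 symbols = 698 bits.
Huffman merges:
merge X(24) and Z(72): 96
merge 96 and Q(105): 201
merge Y(148) and 201: 349
Huffman total = 96 + 201 + 349 = 646 bits.
Saving = 698 − 646 = 52 bits.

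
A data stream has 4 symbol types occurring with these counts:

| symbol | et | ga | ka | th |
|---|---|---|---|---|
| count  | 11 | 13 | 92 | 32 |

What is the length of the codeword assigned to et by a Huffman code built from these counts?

3

Huffman merges, smallest pair first:
merge et(11) and ga(13): 24
merge 24 and th(32): 56
merge 56 and ka(92): 148
et sits 3 levels below the root, so its codeword is 3 bits.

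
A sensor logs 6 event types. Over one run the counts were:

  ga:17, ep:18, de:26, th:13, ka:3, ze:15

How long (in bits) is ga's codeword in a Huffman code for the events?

Repeatedly merge the two smallest:
combine ka(3), th(13) → 16
combine ze(15), 16 → 31
combine ga(17), ep(18) → 35
combine de(26), 31 → 57
combine 35, 57 → 92
ga's leaf is at depth 2, giving a 2-bit codeword.

2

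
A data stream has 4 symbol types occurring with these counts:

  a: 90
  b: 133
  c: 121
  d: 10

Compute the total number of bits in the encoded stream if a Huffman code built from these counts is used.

Greedily combine the two least-frequent nodes:
merge d(10) and a(90): 100
merge 100 and c(121): 221
merge b(133) and 221: 354
Total encoded bits = sum of merged weights = 100 + 221 + 354 = 675.

675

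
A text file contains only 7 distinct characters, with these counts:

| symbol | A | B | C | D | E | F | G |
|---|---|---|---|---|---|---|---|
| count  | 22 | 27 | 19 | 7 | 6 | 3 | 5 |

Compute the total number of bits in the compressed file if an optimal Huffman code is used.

Build the Huffman tree bottom-up:
F(3) + G(5) → 8
E(6) + D(7) → 13
8 + 13 → 21
C(19) + 21 → 40
A(22) + B(27) → 49
40 + 49 → 89
Each symbol's bit-cost is frequency × depth; summing gives 220 bits (equivalently 8 + 13 + 21 + 40 + 49 + 89).

220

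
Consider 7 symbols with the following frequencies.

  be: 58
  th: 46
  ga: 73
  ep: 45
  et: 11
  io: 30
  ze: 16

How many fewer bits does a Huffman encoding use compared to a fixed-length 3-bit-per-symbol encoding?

Fixed-length: 3 bits × 279 symbols = 837 bits.
Huffman merges:
et(11) + ze(16) → 27
27 + io(30) → 57
ep(45) + th(46) → 91
57 + be(58) → 115
ga(73) + 91 → 164
115 + 164 → 279
Huffman total = 27 + 57 + 91 + 115 + 164 + 279 = 733 bits.
Saving = 837 − 733 = 104 bits.

104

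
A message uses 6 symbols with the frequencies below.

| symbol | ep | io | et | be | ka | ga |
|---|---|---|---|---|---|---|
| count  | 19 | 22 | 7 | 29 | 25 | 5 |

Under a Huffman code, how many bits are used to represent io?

Repeatedly merge the two smallest:
combine ga(5), et(7) → 12
combine 12, ep(19) → 31
combine io(22), ka(25) → 47
combine be(29), 31 → 60
combine 47, 60 → 107
The subtree containing io is merged 2 times, so code length = 2.

2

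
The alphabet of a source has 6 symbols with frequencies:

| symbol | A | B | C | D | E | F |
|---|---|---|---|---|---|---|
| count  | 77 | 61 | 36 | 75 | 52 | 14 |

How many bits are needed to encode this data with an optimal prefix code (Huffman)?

782

Greedily combine the two least-frequent nodes:
merge F(14) and C(36): 50
merge 50 and E(52): 102
merge B(61) and D(75): 136
merge A(77) and 102: 179
merge 136 and 179: 315
The encoded length is the sum of every internal node's weight: 50 + 102 + 136 + 179 + 315 = 782 bits.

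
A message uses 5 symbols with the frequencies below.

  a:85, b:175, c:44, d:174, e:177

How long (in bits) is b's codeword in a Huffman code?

Huffman merges, smallest pair first:
c(44) + a(85) → 129
129 + d(174) → 303
b(175) + e(177) → 352
303 + 352 → 655
b sits 2 levels below the root, so its codeword is 2 bits.

2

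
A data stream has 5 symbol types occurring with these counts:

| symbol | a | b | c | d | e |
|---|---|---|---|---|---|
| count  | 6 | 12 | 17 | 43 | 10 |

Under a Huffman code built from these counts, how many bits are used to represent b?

3

Repeatedly merge the two smallest:
merge a(6) and e(10): 16
merge b(12) and 16: 28
merge c(17) and 28: 45
merge d(43) and 45: 88
b sits 3 levels below the root, so its codeword is 3 bits.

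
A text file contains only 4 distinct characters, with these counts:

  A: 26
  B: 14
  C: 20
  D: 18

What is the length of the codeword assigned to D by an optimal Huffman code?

Huffman merges, smallest pair first:
merge B(14) and D(18): 32
merge C(20) and A(26): 46
merge 32 and 46: 78
The subtree containing D is merged 2 times, so code length = 2.

2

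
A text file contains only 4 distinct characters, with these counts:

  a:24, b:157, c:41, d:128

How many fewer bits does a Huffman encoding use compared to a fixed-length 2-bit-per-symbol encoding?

92

Fixed-length: 2 bits × 350 symbols = 700 bits.
Huffman merges:
merge a(24) and c(41): 65
merge 65 and d(128): 193
merge b(157) and 193: 350
Huffman total = 65 + 193 + 350 = 608 bits.
Saving = 700 − 608 = 92 bits.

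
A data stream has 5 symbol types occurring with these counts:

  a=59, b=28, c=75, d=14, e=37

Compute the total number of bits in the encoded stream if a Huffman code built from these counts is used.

Build the Huffman tree bottom-up:
d(14) + b(28) → 42
e(37) + 42 → 79
a(59) + c(75) → 134
79 + 134 → 213
Each symbol's bit-cost is frequency × depth; summing gives 468 bits (equivalently 42 + 79 + 134 + 213).

468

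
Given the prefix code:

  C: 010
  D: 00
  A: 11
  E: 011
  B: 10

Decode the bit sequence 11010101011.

ACBBA

Read left to right; each codeword is recognised as soon as it completes (prefix code):
  11→A | 010→C | 10→B | 10→B | 11→A
Decoded message: ACBBA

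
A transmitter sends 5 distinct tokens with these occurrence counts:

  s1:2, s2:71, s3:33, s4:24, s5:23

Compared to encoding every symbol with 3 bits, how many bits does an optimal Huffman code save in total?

150

Fixed-length: 3 bits × 153 symbols = 459 bits.
Huffman merges:
merge s1(2) and s5(23): 25
merge s4(24) and 25: 49
merge s3(33) and 49: 82
merge s2(71) and 82: 153
Huffman total = 25 + 49 + 82 + 153 = 309 bits.
Saving = 459 − 309 = 150 bits.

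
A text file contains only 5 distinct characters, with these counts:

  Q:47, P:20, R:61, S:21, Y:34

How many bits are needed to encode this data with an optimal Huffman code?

407

Build the Huffman tree bottom-up:
combine P(20), S(21) → 41
combine Y(34), 41 → 75
combine Q(47), R(61) → 108
combine 75, 108 → 183
The encoded length is the sum of every internal node's weight: 41 + 75 + 108 + 183 = 407 bits.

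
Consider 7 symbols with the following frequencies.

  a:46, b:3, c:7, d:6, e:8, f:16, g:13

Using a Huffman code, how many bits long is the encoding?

Merge the two smallest weights repeatedly:
merge b(3) and d(6): 9
merge c(7) and e(8): 15
merge 9 and g(13): 22
merge 15 and f(16): 31
merge 22 and 31: 53
merge a(46) and 53: 99
Total encoded bits = sum of merged weights = 9 + 15 + 22 + 31 + 53 + 99 = 229.

229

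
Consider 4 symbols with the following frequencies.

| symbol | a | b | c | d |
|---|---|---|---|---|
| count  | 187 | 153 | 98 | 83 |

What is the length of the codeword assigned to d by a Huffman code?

Build the tree from the bottom:
combine d(83), c(98) → 181
combine b(153), 181 → 334
combine a(187), 334 → 521
d sits 3 levels below the root, so its codeword is 3 bits.

3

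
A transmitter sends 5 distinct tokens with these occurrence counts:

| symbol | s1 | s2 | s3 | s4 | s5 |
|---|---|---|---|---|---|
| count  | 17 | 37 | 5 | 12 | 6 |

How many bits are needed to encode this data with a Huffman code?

151

Merge the two smallest weights repeatedly:
s3(5) + s5(6) → 11
11 + s4(12) → 23
s1(17) + 23 → 40
s2(37) + 40 → 77
The encoded length is the sum of every internal node's weight: 11 + 23 + 40 + 77 = 151 bits.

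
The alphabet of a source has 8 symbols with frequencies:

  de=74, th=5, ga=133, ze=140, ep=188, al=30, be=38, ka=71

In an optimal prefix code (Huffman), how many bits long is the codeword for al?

Build the tree from the bottom:
combine th(5), al(30) → 35
combine 35, be(38) → 73
combine ka(71), 73 → 144
combine de(74), ga(133) → 207
combine ze(140), 144 → 284
combine ep(188), 207 → 395
combine 284, 395 → 679
al sits 5 levels below the root, so its codeword is 5 bits.

5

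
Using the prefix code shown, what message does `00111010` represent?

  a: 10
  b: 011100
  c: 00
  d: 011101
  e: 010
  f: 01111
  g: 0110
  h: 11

Read left to right; each codeword is recognised as soon as it completes (prefix code):
  00→c | 11→h | 10→a | 10→a
Decoded message: chaa

chaa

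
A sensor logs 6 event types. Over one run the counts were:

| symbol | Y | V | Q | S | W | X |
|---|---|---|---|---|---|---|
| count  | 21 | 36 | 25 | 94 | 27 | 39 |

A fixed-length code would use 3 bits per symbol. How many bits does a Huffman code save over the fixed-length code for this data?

142

Fixed-length: 3 bits × 242 symbols = 726 bits.
Huffman merges:
Y(21) + Q(25) → 46
W(27) + V(36) → 63
X(39) + 46 → 85
63 + 85 → 148
S(94) + 148 → 242
Huffman total = 46 + 63 + 85 + 148 + 242 = 584 bits.
Saving = 726 − 584 = 142 bits.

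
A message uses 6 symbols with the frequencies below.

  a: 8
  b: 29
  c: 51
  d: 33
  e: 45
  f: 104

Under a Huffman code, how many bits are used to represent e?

3

Repeatedly merge the two smallest:
combine a(8), b(29) → 37
combine d(33), 37 → 70
combine e(45), c(51) → 96
combine 70, 96 → 166
combine f(104), 166 → 270
e's leaf is at depth 3, giving a 3-bit codeword.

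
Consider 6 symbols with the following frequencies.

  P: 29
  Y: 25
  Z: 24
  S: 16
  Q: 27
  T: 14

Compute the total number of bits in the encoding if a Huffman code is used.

349

Build the Huffman tree bottom-up:
T(14) + S(16) → 30
Z(24) + Y(25) → 49
Q(27) + P(29) → 56
30 + 49 → 79
56 + 79 → 135
Total encoded bits = sum of merged weights = 30 + 49 + 56 + 79 + 135 = 349.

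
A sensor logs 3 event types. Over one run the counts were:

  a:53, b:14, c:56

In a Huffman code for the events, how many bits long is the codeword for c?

1

Build the tree from the bottom:
merge b(14) and a(53): 67
merge c(56) and 67: 123
c is merged only at the final step, so code length = 1.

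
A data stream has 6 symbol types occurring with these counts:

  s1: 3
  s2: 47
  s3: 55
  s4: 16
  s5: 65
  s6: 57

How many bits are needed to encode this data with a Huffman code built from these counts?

Greedily combine the two least-frequent nodes:
s1(3) + s4(16) → 19
19 + s2(47) → 66
s3(55) + s6(57) → 112
s5(65) + 66 → 131
112 + 131 → 243
Each symbol's bit-cost is frequency × depth; summing gives 571 bits (equivalently 19 + 66 + 112 + 131 + 243).

571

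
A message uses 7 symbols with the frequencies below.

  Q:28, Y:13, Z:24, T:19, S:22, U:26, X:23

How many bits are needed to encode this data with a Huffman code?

437

Greedily combine the two least-frequent nodes:
combine Y(13), T(19) → 32
combine S(22), X(23) → 45
combine Z(24), U(26) → 50
combine Q(28), 32 → 60
combine 45, 50 → 95
combine 60, 95 → 155
Each symbol's bit-cost is frequency × depth; summing gives 437 bits (equivalently 32 + 45 + 50 + 60 + 95 + 155).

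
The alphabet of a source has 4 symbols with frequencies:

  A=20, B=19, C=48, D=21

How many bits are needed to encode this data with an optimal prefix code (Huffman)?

207

Build the Huffman tree bottom-up:
B(19) + A(20) → 39
D(21) + 39 → 60
C(48) + 60 → 108
The encoded length is the sum of every internal node's weight: 39 + 60 + 108 = 207 bits.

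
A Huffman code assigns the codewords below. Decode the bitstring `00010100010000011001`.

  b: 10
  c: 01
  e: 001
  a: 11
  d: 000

Read left to right; each codeword is recognised as soon as it completes (prefix code):
  000→d | 10→b | 10→b | 001→e | 000→d | 001→e | 10→b | 01→c
Decoded message: dbbedebc

dbbedebc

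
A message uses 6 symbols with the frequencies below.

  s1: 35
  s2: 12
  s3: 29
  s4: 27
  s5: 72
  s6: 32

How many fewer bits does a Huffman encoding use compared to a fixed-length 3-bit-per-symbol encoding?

Fixed-length: 3 bits × 207 symbols = 621 bits.
Huffman merges:
merge s2(12) and s4(27): 39
merge s3(29) and s6(32): 61
merge s1(35) and 39: 74
merge 61 and s5(72): 133
merge 74 and 133: 207
Huffman total = 39 + 61 + 74 + 133 + 207 = 514 bits.
Saving = 621 − 514 = 107 bits.

107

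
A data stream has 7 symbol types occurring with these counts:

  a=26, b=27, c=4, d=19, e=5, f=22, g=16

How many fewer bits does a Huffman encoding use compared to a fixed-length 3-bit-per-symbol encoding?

Fixed-length: 3 bits × 119 symbols = 357 bits.
Huffman merges:
combine c(4), e(5) → 9
combine 9, g(16) → 25
combine d(19), f(22) → 41
combine 25, a(26) → 51
combine b(27), 41 → 68
combine 51, 68 → 119
Huffman total = 9 + 25 + 41 + 51 + 68 + 119 = 313 bits.
Saving = 357 − 313 = 44 bits.

44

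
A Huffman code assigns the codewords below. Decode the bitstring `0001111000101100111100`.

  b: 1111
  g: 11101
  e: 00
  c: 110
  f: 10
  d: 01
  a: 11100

edaddfda

Read left to right; each codeword is recognised as soon as it completes (prefix code):
  00→e | 01→d | 11100→a | 01→d | 01→d | 10→f | 01→d | 11100→a
Decoded message: edaddfda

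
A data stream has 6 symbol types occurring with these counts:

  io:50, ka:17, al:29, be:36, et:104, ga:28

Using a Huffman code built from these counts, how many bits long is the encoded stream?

629

Build the Huffman tree bottom-up:
ka(17) + ga(28) → 45
al(29) + be(36) → 65
45 + io(50) → 95
65 + 95 → 160
et(104) + 160 → 264
Each symbol's bit-cost is frequency × depth; summing gives 629 bits (equivalently 45 + 65 + 95 + 160 + 264).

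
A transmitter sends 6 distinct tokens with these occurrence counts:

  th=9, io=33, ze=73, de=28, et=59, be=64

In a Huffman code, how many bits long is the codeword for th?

4

Repeatedly merge the two smallest:
th(9) + de(28) → 37
io(33) + 37 → 70
et(59) + be(64) → 123
70 + ze(73) → 143
123 + 143 → 266
th's leaf is at depth 4, giving a 4-bit codeword.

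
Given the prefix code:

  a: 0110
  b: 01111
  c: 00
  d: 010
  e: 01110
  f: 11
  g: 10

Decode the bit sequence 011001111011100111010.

Read left to right; each codeword is recognised as soon as it completes (prefix code):
  0110→a | 01111→b | 01110→e | 01110→e | 10→g
Decoded message: abeeg

abeeg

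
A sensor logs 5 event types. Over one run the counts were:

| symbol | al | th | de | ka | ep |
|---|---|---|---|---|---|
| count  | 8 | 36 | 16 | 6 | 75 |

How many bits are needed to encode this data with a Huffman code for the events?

Greedily combine the two least-frequent nodes:
merge ka(6) and al(8): 14
merge 14 and de(16): 30
merge 30 and th(36): 66
merge 66 and ep(75): 141
Total encoded bits = sum of merged weights = 14 + 30 + 66 + 141 = 251.

251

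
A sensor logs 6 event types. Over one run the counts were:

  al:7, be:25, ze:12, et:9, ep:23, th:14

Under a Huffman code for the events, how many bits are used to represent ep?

2

Repeatedly merge the two smallest:
combine al(7), et(9) → 16
combine ze(12), th(14) → 26
combine 16, ep(23) → 39
combine be(25), 26 → 51
combine 39, 51 → 90
ep sits 2 levels below the root, so its codeword is 2 bits.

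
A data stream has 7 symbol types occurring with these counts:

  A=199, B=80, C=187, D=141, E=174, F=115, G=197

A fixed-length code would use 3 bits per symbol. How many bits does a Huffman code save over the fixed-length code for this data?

Fixed-length: 3 bits × 1093 symbols = 3279 bits.
Huffman merges:
B(80) + F(115) → 195
D(141) + E(174) → 315
C(187) + 195 → 382
G(197) + A(199) → 396
315 + 382 → 697
396 + 697 → 1093
Huffman total = 195 + 315 + 382 + 396 + 697 + 1093 = 3078 bits.
Saving = 3279 − 3078 = 201 bits.

201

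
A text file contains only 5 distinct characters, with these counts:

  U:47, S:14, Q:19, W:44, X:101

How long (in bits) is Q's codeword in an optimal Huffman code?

4

Huffman merges, smallest pair first:
combine S(14), Q(19) → 33
combine 33, W(44) → 77
combine U(47), 77 → 124
combine X(101), 124 → 225
Q sits 4 levels below the root, so its codeword is 4 bits.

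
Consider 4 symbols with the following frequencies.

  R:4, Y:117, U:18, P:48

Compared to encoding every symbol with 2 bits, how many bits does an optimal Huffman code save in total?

95

Fixed-length: 2 bits × 187 symbols = 374 bits.
Huffman merges:
R(4) + U(18) → 22
22 + P(48) → 70
70 + Y(117) → 187
Huffman total = 22 + 70 + 187 = 279 bits.
Saving = 374 − 279 = 95 bits.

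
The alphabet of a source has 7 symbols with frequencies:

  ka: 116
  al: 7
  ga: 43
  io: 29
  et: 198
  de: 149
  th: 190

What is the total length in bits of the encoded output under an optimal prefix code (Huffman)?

Greedily combine the two least-frequent nodes:
al(7) + io(29) → 36
36 + ga(43) → 79
79 + ka(116) → 195
de(149) + th(190) → 339
195 + et(198) → 393
339 + 393 → 732
Total encoded bits = sum of merged weights = 36 + 79 + 195 + 339 + 393 + 732 = 1774.

1774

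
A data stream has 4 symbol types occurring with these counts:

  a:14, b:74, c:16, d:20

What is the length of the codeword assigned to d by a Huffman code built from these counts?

2

Huffman merges, smallest pair first:
combine a(14), c(16) → 30
combine d(20), 30 → 50
combine 50, b(74) → 124
d's leaf is at depth 2, giving a 2-bit codeword.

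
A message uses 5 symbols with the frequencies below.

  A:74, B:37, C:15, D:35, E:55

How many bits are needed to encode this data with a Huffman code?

482

Greedily combine the two least-frequent nodes:
merge C(15) and D(35): 50
merge B(37) and 50: 87
merge E(55) and A(74): 129
merge 87 and 129: 216
The encoded length is the sum of every internal node's weight: 50 + 87 + 129 + 216 = 482 bits.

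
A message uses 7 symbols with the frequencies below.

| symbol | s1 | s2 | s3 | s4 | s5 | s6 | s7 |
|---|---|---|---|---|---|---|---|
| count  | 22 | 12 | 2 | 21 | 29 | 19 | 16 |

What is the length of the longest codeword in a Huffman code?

4

Merge the two lowest-weight nodes at each step:
merge s3(2) and s2(12): 14
merge 14 and s7(16): 30
merge s6(19) and s4(21): 40
merge s1(22) and s5(29): 51
merge 30 and 40: 70
merge 51 and 70: 121
Maximum depth reached is 4.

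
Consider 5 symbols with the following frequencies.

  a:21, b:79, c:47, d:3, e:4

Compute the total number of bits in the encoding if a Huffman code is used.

264

Greedily combine the two least-frequent nodes:
merge d(3) and e(4): 7
merge 7 and a(21): 28
merge 28 and c(47): 75
merge 75 and b(79): 154
Total encoded bits = sum of merged weights = 7 + 28 + 75 + 154 = 264.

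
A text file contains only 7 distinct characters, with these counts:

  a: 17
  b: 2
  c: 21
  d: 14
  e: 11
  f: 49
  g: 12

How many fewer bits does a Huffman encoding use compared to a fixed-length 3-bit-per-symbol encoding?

Fixed-length: 3 bits × 126 symbols = 378 bits.
Huffman merges:
b(2) + e(11) → 13
g(12) + 13 → 25
d(14) + a(17) → 31
c(21) + 25 → 46
31 + 46 → 77
f(49) + 77 → 126
Huffman total = 13 + 25 + 31 + 46 + 77 + 126 = 318 bits.
Saving = 378 − 318 = 60 bits.

60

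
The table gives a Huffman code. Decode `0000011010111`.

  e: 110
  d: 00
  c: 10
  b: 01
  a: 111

ddbcca

Read left to right; each codeword is recognised as soon as it completes (prefix code):
  00→d | 00→d | 01→b | 10→c | 10→c | 111→a
Decoded message: ddbcca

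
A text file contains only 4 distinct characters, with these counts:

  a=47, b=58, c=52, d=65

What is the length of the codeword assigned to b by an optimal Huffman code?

2

Huffman merges, smallest pair first:
merge a(47) and c(52): 99
merge b(58) and d(65): 123
merge 99 and 123: 222
The subtree containing b is merged 2 times, so code length = 2.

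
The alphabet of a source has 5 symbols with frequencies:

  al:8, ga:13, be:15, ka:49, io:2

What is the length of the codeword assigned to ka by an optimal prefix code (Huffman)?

1

Build the tree from the bottom:
combine io(2), al(8) → 10
combine 10, ga(13) → 23
combine be(15), 23 → 38
combine 38, ka(49) → 87
ka is a child of the root — depth 1, so its codeword is a single bit.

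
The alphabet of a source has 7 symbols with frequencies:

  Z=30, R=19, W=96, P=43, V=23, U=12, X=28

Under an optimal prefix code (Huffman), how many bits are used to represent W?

1

Huffman merges, smallest pair first:
merge U(12) and R(19): 31
merge V(23) and X(28): 51
merge Z(30) and 31: 61
merge P(43) and 51: 94
merge 61 and 94: 155
merge W(96) and 155: 251
W is a child of the root — depth 1, so its codeword is a single bit.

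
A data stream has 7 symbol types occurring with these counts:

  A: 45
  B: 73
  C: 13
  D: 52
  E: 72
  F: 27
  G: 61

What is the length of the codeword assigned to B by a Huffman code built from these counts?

2

Repeatedly merge the two smallest:
merge C(13) and F(27): 40
merge 40 and A(45): 85
merge D(52) and G(61): 113
merge E(72) and B(73): 145
merge 85 and 113: 198
merge 145 and 198: 343
B sits 2 levels below the root, so its codeword is 2 bits.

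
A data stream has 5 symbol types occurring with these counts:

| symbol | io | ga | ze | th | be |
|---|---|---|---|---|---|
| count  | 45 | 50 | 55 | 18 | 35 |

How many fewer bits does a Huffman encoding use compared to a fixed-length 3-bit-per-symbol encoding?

Fixed-length: 3 bits × 203 symbols = 609 bits.
Huffman merges:
merge th(18) and be(35): 53
merge io(45) and ga(50): 95
merge 53 and ze(55): 108
merge 95 and 108: 203
Huffman total = 53 + 95 + 108 + 203 = 459 bits.
Saving = 609 − 459 = 150 bits.

150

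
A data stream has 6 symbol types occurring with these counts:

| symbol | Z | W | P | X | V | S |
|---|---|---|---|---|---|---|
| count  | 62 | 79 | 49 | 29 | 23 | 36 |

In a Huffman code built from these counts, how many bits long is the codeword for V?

Repeatedly merge the two smallest:
merge V(23) and X(29): 52
merge S(36) and P(49): 85
merge 52 and Z(62): 114
merge W(79) and 85: 164
merge 114 and 164: 278
V's leaf is at depth 3, giving a 3-bit codeword.

3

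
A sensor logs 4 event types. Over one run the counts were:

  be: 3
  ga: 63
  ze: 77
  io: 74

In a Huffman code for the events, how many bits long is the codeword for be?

3

Build the tree from the bottom:
merge be(3) and ga(63): 66
merge 66 and io(74): 140
merge ze(77) and 140: 217
be sits 3 levels below the root, so its codeword is 3 bits.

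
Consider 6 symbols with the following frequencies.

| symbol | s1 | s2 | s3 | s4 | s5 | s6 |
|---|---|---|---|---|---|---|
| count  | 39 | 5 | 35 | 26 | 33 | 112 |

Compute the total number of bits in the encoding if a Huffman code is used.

Merge the two smallest weights repeatedly:
combine s2(5), s4(26) → 31
combine 31, s5(33) → 64
combine s3(35), s1(39) → 74
combine 64, 74 → 138
combine s6(112), 138 → 250
Total encoded bits = sum of merged weights = 31 + 64 + 74 + 138 + 250 = 557.

557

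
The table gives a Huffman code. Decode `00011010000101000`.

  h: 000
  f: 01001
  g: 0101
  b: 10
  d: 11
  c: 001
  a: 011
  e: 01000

Read left to right; each codeword is recognised as soon as it completes (prefix code):
  000→h | 11→d | 01000→e | 0101→g | 000→h
Decoded message: hdegh

hdegh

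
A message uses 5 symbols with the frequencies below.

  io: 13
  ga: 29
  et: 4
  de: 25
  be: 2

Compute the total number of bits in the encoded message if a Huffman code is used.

Build the Huffman tree bottom-up:
merge be(2) and et(4): 6
merge 6 and io(13): 19
merge 19 and de(25): 44
merge ga(29) and 44: 73
Total encoded bits = sum of merged weights = 6 + 19 + 44 + 73 = 142.

142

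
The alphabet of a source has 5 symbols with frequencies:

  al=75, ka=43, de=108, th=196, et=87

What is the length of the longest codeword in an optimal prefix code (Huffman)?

Merge the two lowest-weight nodes at each step:
ka(43) + al(75) → 118
et(87) + de(108) → 195
118 + 195 → 313
th(196) + 313 → 509
The rarest symbols sit at the bottom; the longest codeword is 3 bits.

3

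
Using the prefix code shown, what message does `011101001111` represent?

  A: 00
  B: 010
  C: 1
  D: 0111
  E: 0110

DBDC

Read left to right; each codeword is recognised as soon as it completes (prefix code):
  0111→D | 010→B | 0111→D | 1→C
Decoded message: DBDC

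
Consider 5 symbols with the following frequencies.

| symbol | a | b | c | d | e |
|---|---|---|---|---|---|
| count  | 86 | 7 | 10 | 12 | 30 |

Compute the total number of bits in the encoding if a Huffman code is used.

250

Merge the two smallest weights repeatedly:
combine b(7), c(10) → 17
combine d(12), 17 → 29
combine 29, e(30) → 59
combine 59, a(86) → 145
Total encoded bits = sum of merged weights = 17 + 29 + 59 + 145 = 250.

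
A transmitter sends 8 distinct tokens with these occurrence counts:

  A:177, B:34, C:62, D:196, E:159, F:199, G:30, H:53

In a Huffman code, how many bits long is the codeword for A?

Repeatedly merge the two smallest:
combine G(30), B(34) → 64
combine H(53), C(62) → 115
combine 64, 115 → 179
combine E(159), A(177) → 336
combine 179, D(196) → 375
combine F(199), 336 → 535
combine 375, 535 → 910
A's leaf is at depth 3, giving a 3-bit codeword.

3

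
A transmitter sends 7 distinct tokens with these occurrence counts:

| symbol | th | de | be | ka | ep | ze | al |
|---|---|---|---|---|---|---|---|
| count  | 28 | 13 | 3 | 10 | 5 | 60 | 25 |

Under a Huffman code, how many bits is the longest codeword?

Merge the two lowest-weight nodes at each step:
merge be(3) and ep(5): 8
merge 8 and ka(10): 18
merge de(13) and 18: 31
merge al(25) and th(28): 53
merge 31 and 53: 84
merge ze(60) and 84: 144
Maximum depth reached is 5.

5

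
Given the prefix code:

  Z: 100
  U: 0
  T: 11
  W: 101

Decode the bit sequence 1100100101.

TUUZW

Read left to right; each codeword is recognised as soon as it completes (prefix code):
  11→T | 0→U | 0→U | 100→Z | 101→W
Decoded message: TUUZW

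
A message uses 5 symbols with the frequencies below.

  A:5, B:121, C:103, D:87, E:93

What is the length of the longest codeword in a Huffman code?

Merge the two lowest-weight nodes at each step:
merge A(5) and D(87): 92
merge 92 and E(93): 185
merge C(103) and B(121): 224
merge 185 and 224: 409
The first pair merged (A, D) ends up deepest, at depth 3.

3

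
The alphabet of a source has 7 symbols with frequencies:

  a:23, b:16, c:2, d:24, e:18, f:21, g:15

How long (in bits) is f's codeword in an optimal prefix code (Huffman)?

3

Repeatedly merge the two smallest:
merge c(2) and g(15): 17
merge b(16) and 17: 33
merge e(18) and f(21): 39
merge a(23) and d(24): 47
merge 33 and 39: 72
merge 47 and 72: 119
f sits 3 levels below the root, so its codeword is 3 bits.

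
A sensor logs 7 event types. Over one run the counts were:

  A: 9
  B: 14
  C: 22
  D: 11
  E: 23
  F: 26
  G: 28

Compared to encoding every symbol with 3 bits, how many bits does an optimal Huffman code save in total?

Fixed-length: 3 bits × 133 symbols = 399 bits.
Huffman merges:
merge A(9) and D(11): 20
merge B(14) and 20: 34
merge C(22) and E(23): 45
merge F(26) and G(28): 54
merge 34 and 45: 79
merge 54 and 79: 133
Huffman total = 20 + 34 + 45 + 54 + 79 + 133 = 365 bits.
Saving = 399 − 365 = 34 bits.

34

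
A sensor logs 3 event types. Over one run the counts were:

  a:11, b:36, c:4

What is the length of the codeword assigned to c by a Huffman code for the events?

Build the tree from the bottom:
c(4) + a(11) → 15
15 + b(36) → 51
c sits 2 levels below the root, so its codeword is 2 bits.

2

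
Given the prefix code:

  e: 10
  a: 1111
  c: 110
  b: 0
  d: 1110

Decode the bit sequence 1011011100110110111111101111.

Read left to right; each codeword is recognised as soon as it completes (prefix code):
  10→e | 110→c | 1110→d | 0→b | 110→c | 110→c | 1111→a | 1110→d | 1111→a
Decoded message: ecdbccada

ecdbccada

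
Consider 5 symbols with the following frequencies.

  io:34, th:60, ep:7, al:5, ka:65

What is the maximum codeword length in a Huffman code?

4

Merge the two lowest-weight nodes at each step:
combine al(5), ep(7) → 12
combine 12, io(34) → 46
combine 46, th(60) → 106
combine ka(65), 106 → 171
Maximum depth reached is 4.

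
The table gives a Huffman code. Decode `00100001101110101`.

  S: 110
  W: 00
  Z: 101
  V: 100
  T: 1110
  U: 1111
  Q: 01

WVWSTZ

Read left to right; each codeword is recognised as soon as it completes (prefix code):
  00→W | 100→V | 00→W | 110→S | 1110→T | 101→Z
Decoded message: WVWSTZ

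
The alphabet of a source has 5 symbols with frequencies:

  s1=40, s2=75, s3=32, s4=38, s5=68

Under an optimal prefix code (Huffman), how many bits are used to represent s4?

3

Huffman merges, smallest pair first:
combine s3(32), s4(38) → 70
combine s1(40), s5(68) → 108
combine 70, s2(75) → 145
combine 108, 145 → 253
s4 sits 3 levels below the root, so its codeword is 3 bits.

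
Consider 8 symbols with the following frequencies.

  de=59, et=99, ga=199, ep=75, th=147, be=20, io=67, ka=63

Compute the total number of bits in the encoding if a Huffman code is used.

2050

Greedily combine the two least-frequent nodes:
be(20) + de(59) → 79
ka(63) + io(67) → 130
ep(75) + 79 → 154
et(99) + 130 → 229
th(147) + 154 → 301
ga(199) + 229 → 428
301 + 428 → 729
Total encoded bits = sum of merged weights = 79 + 130 + 154 + 229 + 301 + 428 + 729 = 2050.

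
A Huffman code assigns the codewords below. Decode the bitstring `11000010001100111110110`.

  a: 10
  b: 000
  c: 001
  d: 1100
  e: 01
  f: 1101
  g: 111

Read left to right; each codeword is recognised as soon as it completes (prefix code):
  1100→d | 001→c | 000→b | 1100→d | 111→g | 1101→f | 10→a
Decoded message: dcbdgfa

dcbdgfa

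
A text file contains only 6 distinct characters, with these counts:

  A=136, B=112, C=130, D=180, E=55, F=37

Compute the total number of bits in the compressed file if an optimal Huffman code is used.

Greedily combine the two least-frequent nodes:
F(37) + E(55) → 92
92 + B(112) → 204
C(130) + A(136) → 266
D(180) + 204 → 384
266 + 384 → 650
The encoded length is the sum of every internal node's weight: 92 + 204 + 266 + 384 + 650 = 1596 bits.

1596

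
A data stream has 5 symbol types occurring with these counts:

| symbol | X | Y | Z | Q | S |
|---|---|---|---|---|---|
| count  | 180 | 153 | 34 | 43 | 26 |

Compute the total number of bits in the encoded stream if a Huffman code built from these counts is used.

855

Greedily combine the two least-frequent nodes:
merge S(26) and Z(34): 60
merge Q(43) and 60: 103
merge 103 and Y(153): 256
merge X(180) and 256: 436
Each symbol's bit-cost is frequency × depth; summing gives 855 bits (equivalently 60 + 103 + 256 + 436).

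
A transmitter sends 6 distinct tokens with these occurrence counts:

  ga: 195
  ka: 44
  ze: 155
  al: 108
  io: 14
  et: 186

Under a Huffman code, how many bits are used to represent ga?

Build the tree from the bottom:
merge io(14) and ka(44): 58
merge 58 and al(108): 166
merge ze(155) and 166: 321
merge et(186) and ga(195): 381
merge 321 and 381: 702
The subtree containing ga is merged 2 times, so code length = 2.

2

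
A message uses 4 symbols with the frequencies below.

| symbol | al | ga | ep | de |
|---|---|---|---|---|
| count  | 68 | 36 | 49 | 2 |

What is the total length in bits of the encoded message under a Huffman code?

Merge the two smallest weights repeatedly:
de(2) + ga(36) → 38
38 + ep(49) → 87
al(68) + 87 → 155
Total encoded bits = sum of merged weights = 38 + 87 + 155 = 280.

280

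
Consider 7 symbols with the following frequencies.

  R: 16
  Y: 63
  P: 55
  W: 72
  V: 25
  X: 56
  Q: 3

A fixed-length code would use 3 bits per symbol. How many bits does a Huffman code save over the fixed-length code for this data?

Fixed-length: 3 bits × 290 symbols = 870 bits.
Huffman merges:
Q(3) + R(16) → 19
19 + V(25) → 44
44 + P(55) → 99
X(56) + Y(63) → 119
W(72) + 99 → 171
119 + 171 → 290
Huffman total = 19 + 44 + 99 + 119 + 171 + 290 = 742 bits.
Saving = 870 − 742 = 128 bits.

128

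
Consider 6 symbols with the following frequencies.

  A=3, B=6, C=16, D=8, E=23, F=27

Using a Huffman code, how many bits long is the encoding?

Merge the two smallest weights repeatedly:
combine A(3), B(6) → 9
combine D(8), 9 → 17
combine C(16), 17 → 33
combine E(23), F(27) → 50
combine 33, 50 → 83
The encoded length is the sum of every internal node's weight: 9 + 17 + 33 + 50 + 83 = 192 bits.

192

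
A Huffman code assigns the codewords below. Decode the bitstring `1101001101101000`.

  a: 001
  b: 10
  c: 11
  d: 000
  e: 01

ceabced

Read left to right; each codeword is recognised as soon as it completes (prefix code):
  11→c | 01→e | 001→a | 10→b | 11→c | 01→e | 000→d
Decoded message: ceabced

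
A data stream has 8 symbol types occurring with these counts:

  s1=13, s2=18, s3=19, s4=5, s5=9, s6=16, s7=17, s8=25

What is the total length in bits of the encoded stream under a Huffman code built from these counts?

355

Merge the two smallest weights repeatedly:
combine s4(5), s5(9) → 14
combine s1(13), 14 → 27
combine s6(16), s7(17) → 33
combine s2(18), s3(19) → 37
combine s8(25), 27 → 52
combine 33, 37 → 70
combine 52, 70 → 122
The encoded length is the sum of every internal node's weight: 14 + 27 + 33 + 37 + 52 + 70 + 122 = 355 bits.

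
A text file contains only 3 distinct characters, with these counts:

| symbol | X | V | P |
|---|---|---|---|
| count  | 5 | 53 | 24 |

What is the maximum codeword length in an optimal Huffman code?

2

Merge the two lowest-weight nodes at each step:
merge X(5) and P(24): 29
merge 29 and V(53): 82
Maximum depth reached is 2.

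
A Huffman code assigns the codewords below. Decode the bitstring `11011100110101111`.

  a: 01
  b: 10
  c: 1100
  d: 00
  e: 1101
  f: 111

eceaf

Read left to right; each codeword is recognised as soon as it completes (prefix code):
  1101→e | 1100→c | 1101→e | 01→a | 111→f
Decoded message: eceaf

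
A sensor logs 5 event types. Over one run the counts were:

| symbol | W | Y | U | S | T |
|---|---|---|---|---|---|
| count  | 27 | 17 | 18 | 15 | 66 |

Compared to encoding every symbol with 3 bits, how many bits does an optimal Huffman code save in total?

132

Fixed-length: 3 bits × 143 symbols = 429 bits.
Huffman merges:
S(15) + Y(17) → 32
U(18) + W(27) → 45
32 + 45 → 77
T(66) + 77 → 143
Huffman total = 32 + 45 + 77 + 143 = 297 bits.
Saving = 429 − 297 = 132 bits.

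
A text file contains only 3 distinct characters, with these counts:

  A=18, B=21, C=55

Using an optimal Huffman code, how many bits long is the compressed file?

133

Build the Huffman tree bottom-up:
combine A(18), B(21) → 39
combine 39, C(55) → 94
Total encoded bits = sum of merged weights = 39 + 94 = 133.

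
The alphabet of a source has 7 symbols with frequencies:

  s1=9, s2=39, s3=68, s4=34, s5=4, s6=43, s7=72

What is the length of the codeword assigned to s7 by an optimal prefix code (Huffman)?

2

Huffman merges, smallest pair first:
merge s5(4) and s1(9): 13
merge 13 and s4(34): 47
merge s2(39) and s6(43): 82
merge 47 and s3(68): 115
merge s7(72) and 82: 154
merge 115 and 154: 269
s7's leaf is at depth 2, giving a 2-bit codeword.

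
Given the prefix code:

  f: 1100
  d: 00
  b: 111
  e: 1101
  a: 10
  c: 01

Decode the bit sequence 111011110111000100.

bcbcfcd

Read left to right; each codeword is recognised as soon as it completes (prefix code):
  111→b | 01→c | 111→b | 01→c | 1100→f | 01→c | 00→d
Decoded message: bcbcfcd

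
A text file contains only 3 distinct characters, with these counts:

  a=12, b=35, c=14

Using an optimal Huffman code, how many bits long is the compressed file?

87

Build the Huffman tree bottom-up:
combine a(12), c(14) → 26
combine 26, b(35) → 61
The encoded length is the sum of every internal node's weight: 26 + 61 = 87 bits.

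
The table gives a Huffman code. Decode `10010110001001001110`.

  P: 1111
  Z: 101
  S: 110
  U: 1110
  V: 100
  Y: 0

VZVYVVU

Read left to right; each codeword is recognised as soon as it completes (prefix code):
  100→V | 101→Z | 100→V | 0→Y | 100→V | 100→V | 1110→U
Decoded message: VZVYVVU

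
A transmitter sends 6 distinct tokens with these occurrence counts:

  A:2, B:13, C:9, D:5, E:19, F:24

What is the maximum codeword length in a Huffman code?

Merge the two lowest-weight nodes at each step:
merge A(2) and D(5): 7
merge 7 and C(9): 16
merge B(13) and 16: 29
merge E(19) and F(24): 43
merge 29 and 43: 72
The rarest symbols sit at the bottom; the longest codeword is 4 bits.

4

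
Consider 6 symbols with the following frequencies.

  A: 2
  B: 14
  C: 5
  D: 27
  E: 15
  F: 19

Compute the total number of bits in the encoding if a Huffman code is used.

Greedily combine the two least-frequent nodes:
A(2) + C(5) → 7
7 + B(14) → 21
E(15) + F(19) → 34
21 + D(27) → 48
34 + 48 → 82
The encoded length is the sum of every internal node's weight: 7 + 21 + 34 + 48 + 82 = 192 bits.

192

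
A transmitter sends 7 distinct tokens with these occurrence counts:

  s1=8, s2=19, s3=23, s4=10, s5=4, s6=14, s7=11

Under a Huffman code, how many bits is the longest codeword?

4

Merge the two lowest-weight nodes at each step:
s5(4) + s1(8) → 12
s4(10) + s7(11) → 21
12 + s6(14) → 26
s2(19) + 21 → 40
s3(23) + 26 → 49
40 + 49 → 89
The first pair merged (s5, s1) ends up deepest, at depth 4.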